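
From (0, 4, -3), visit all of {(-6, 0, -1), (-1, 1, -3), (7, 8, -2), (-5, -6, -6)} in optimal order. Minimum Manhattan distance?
48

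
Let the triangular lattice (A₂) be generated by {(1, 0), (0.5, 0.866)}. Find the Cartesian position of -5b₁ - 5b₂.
(-7.5, -4.33)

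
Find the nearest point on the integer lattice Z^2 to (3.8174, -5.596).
(4, -6)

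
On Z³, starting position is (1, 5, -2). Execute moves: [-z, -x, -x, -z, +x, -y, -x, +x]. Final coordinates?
(0, 4, -4)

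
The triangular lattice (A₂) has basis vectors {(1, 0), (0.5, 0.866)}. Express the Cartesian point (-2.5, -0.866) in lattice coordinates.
-2b₁ - b₂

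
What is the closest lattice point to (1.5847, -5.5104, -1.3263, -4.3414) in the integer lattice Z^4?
(2, -6, -1, -4)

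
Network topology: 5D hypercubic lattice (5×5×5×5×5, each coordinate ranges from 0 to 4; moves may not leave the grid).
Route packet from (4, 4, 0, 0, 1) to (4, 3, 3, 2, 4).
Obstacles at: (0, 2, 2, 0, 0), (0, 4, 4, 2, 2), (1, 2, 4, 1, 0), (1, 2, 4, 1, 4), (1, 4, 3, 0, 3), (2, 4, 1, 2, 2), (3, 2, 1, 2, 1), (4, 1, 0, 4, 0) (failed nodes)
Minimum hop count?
9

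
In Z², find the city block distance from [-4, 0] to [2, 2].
8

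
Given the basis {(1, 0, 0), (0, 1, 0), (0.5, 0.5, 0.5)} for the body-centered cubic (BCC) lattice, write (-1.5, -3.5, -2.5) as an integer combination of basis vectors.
b₁ - b₂ - 5b₃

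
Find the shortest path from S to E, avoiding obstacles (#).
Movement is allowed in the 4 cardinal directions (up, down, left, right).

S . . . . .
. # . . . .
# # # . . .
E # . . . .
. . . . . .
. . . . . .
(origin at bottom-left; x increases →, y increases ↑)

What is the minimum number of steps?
11
(one shortest path: (0, 5) → (1, 5) → (2, 5) → (3, 5) → (3, 4) → (3, 3) → (3, 2) → (2, 2) → (2, 1) → (1, 1) → (0, 1) → (0, 2))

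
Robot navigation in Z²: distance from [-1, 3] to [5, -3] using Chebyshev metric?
6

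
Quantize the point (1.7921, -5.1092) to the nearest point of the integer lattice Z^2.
(2, -5)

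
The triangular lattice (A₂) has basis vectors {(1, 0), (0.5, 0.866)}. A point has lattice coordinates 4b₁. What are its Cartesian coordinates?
(4, 0)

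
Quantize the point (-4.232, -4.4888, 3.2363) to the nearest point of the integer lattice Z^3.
(-4, -4, 3)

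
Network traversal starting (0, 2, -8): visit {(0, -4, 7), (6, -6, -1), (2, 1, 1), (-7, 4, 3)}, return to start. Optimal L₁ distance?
80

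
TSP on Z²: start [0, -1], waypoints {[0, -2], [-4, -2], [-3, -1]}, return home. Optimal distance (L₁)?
10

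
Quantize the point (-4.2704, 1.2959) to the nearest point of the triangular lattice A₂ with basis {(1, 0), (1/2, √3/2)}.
(-4.5, 0.866)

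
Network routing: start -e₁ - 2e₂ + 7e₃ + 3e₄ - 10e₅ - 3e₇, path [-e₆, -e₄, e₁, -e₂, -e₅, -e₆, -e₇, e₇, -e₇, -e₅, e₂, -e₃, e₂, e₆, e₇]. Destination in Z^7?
(0, -1, 6, 2, -12, -1, -3)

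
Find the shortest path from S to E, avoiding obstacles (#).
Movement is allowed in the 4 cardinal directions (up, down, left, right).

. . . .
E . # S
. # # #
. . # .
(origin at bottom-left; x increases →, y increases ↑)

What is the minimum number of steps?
5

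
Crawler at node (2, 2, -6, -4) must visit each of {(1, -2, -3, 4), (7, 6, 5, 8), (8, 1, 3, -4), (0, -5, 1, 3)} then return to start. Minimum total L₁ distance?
88
(one optimal route: (2, 2, -6, -4) → (1, -2, -3, 4) → (0, -5, 1, 3) → (7, 6, 5, 8) → (8, 1, 3, -4) → (2, 2, -6, -4))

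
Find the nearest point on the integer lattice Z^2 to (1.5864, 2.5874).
(2, 3)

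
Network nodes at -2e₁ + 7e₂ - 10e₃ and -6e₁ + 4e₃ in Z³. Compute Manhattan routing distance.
25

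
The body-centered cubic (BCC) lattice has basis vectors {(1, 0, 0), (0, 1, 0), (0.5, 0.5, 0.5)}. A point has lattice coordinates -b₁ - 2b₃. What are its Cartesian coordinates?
(-2, -1, -1)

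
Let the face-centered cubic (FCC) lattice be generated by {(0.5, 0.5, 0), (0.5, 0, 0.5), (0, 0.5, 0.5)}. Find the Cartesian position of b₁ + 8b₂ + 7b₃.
(4.5, 4, 7.5)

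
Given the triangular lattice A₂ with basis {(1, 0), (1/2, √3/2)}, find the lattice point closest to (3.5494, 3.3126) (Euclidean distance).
(4, 3.464)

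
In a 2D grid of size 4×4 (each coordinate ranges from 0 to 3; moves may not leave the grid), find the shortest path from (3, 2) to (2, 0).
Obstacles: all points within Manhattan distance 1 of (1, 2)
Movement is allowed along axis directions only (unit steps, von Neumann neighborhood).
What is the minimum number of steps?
3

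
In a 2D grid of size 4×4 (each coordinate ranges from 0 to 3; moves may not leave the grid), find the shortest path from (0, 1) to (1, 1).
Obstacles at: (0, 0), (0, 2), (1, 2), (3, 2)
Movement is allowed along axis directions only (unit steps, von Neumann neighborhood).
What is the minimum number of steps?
1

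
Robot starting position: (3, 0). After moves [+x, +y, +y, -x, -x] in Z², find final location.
(2, 2)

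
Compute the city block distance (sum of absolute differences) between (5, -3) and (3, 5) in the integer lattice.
10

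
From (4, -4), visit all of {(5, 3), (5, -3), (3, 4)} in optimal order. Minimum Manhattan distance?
11
(one optimal route: (4, -4) → (5, -3) → (5, 3) → (3, 4))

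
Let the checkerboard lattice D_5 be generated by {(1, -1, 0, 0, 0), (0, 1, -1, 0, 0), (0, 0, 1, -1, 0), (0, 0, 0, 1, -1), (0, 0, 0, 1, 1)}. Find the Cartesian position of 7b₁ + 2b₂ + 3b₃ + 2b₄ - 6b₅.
(7, -5, 1, -7, -8)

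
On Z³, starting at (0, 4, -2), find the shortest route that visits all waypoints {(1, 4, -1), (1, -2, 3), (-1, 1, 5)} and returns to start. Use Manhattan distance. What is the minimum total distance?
30
(one optimal route: (0, 4, -2) → (1, 4, -1) → (1, -2, 3) → (-1, 1, 5) → (0, 4, -2))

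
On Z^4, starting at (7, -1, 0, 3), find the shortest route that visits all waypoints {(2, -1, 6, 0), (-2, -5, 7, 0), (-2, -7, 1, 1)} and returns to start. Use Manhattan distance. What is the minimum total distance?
50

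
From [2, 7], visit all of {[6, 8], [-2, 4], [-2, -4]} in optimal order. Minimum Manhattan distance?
25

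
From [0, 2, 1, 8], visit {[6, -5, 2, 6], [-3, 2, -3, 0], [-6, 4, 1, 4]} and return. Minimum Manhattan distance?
68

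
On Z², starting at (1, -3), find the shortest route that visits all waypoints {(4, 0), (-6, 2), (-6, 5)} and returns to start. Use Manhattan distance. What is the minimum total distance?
36
(one optimal route: (1, -3) → (4, 0) → (-6, 2) → (-6, 5) → (1, -3))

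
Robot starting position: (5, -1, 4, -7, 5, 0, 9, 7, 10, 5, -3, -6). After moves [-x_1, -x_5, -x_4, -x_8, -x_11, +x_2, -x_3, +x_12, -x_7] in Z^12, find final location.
(4, 0, 3, -8, 4, 0, 8, 6, 10, 5, -4, -5)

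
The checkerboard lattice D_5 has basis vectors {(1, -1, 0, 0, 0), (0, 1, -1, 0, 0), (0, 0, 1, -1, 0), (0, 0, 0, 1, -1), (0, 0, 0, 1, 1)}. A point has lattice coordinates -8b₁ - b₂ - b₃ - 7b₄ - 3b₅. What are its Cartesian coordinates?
(-8, 7, 0, -9, 4)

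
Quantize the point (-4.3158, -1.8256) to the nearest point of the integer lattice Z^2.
(-4, -2)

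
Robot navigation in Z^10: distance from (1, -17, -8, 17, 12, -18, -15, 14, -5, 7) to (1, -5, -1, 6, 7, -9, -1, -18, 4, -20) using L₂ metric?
49.4975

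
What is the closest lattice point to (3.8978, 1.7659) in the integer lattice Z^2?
(4, 2)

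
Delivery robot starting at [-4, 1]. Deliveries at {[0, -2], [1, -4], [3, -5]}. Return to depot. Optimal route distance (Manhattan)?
26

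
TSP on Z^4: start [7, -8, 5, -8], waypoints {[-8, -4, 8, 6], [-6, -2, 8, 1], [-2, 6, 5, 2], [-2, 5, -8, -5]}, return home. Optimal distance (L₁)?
120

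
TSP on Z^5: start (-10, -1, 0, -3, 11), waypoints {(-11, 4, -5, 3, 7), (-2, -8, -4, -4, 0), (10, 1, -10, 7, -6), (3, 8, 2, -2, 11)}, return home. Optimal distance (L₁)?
176
(one optimal route: (-10, -1, 0, -3, 11) → (-11, 4, -5, 3, 7) → (10, 1, -10, 7, -6) → (-2, -8, -4, -4, 0) → (3, 8, 2, -2, 11) → (-10, -1, 0, -3, 11))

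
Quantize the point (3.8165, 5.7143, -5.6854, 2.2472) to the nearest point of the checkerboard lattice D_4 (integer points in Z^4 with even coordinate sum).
(4, 6, -6, 2)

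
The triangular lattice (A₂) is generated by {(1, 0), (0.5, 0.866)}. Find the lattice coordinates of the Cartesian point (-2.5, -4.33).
-5b₂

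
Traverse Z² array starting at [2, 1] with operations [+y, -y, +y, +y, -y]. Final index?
(2, 2)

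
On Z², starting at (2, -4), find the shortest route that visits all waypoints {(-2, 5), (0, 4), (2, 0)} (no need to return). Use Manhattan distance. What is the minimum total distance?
13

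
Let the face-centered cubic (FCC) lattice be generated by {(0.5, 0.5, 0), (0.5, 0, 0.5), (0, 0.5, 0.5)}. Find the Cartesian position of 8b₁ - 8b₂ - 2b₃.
(0, 3, -5)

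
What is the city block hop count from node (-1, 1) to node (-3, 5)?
6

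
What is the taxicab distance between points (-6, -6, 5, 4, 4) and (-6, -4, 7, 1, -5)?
16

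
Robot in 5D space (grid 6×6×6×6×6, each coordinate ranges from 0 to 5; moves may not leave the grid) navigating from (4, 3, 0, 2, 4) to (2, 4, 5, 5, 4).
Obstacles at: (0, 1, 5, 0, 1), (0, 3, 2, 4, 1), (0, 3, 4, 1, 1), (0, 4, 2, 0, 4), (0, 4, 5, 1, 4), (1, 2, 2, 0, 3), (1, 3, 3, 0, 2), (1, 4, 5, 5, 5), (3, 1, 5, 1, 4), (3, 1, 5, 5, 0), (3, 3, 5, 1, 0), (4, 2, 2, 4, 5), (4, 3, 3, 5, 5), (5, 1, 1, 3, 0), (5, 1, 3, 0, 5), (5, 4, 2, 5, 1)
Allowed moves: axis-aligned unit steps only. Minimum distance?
11
(one shortest path: (4, 3, 0, 2, 4) → (3, 3, 0, 2, 4) → (2, 3, 0, 2, 4) → (2, 4, 0, 2, 4) → (2, 4, 1, 2, 4) → (2, 4, 2, 2, 4) → (2, 4, 3, 2, 4) → (2, 4, 4, 2, 4) → (2, 4, 5, 2, 4) → (2, 4, 5, 3, 4) → (2, 4, 5, 4, 4) → (2, 4, 5, 5, 4))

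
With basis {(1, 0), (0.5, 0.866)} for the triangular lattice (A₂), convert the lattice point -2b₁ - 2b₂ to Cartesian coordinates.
(-3, -1.732)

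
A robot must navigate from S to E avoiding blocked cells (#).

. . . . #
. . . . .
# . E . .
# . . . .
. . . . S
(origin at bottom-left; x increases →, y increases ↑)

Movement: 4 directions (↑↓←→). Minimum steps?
4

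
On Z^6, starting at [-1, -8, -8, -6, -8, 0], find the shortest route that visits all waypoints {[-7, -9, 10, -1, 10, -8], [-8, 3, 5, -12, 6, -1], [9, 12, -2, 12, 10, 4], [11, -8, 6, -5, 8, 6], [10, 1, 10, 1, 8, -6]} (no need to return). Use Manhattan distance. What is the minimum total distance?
208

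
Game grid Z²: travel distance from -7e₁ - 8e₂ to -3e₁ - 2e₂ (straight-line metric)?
7.2111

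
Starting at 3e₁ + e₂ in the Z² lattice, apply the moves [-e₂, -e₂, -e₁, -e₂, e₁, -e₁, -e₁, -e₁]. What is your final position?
(0, -2)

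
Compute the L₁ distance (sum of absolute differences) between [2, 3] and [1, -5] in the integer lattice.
9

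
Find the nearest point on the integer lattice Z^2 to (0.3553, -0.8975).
(0, -1)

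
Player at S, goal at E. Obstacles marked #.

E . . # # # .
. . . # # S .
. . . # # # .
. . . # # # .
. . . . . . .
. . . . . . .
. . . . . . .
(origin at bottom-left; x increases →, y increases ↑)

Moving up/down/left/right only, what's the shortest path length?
14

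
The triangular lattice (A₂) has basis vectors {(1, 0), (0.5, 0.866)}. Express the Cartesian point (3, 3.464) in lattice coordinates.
b₁ + 4b₂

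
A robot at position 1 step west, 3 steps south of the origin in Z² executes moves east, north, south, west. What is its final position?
(-1, -3)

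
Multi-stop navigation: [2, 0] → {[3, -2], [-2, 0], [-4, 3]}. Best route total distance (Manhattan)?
15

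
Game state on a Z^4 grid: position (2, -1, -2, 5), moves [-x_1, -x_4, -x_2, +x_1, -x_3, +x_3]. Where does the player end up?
(2, -2, -2, 4)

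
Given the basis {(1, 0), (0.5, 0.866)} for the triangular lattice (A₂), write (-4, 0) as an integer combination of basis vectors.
-4b₁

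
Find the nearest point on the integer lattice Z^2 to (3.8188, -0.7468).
(4, -1)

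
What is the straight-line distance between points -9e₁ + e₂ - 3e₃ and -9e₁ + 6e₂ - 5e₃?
5.38516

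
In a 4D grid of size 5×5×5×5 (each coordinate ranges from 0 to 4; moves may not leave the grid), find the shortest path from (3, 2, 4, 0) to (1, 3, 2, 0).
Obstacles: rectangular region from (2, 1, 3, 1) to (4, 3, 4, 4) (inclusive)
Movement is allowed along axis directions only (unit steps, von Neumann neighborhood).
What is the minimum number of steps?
5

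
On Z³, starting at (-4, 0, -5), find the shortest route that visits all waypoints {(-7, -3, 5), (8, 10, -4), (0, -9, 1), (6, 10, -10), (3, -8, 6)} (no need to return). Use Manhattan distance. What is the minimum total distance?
81
(one optimal route: (-4, 0, -5) → (-7, -3, 5) → (3, -8, 6) → (0, -9, 1) → (8, 10, -4) → (6, 10, -10))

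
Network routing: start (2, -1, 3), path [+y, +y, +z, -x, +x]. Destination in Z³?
(2, 1, 4)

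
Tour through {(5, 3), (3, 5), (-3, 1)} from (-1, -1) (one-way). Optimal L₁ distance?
18
(one optimal route: (-1, -1) → (-3, 1) → (5, 3) → (3, 5))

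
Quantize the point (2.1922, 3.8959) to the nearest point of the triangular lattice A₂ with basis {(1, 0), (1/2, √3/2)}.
(2, 3.464)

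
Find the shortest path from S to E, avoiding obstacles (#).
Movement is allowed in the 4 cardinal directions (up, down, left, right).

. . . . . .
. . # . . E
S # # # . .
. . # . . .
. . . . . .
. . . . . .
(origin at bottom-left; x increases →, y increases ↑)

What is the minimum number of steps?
8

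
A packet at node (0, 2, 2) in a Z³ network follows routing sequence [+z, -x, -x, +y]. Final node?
(-2, 3, 3)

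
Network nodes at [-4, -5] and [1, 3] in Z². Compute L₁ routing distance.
13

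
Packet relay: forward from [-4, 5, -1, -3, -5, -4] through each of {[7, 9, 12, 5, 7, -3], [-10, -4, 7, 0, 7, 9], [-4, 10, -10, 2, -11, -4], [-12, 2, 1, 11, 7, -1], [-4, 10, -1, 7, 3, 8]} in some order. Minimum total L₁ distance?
185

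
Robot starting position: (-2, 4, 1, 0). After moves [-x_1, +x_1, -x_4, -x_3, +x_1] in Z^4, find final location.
(-1, 4, 0, -1)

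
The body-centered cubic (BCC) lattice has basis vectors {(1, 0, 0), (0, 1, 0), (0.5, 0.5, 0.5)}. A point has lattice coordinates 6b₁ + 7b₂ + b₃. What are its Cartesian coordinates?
(6.5, 7.5, 0.5)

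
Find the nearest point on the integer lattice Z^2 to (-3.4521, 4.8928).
(-3, 5)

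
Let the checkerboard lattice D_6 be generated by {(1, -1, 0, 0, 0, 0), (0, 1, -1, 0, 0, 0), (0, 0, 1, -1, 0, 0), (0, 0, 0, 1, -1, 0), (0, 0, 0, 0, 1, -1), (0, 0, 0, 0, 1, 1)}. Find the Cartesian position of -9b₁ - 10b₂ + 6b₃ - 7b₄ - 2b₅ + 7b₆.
(-9, -1, 16, -13, 12, 9)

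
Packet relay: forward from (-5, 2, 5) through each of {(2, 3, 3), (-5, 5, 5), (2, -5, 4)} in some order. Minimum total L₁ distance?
23
(one optimal route: (-5, 2, 5) → (-5, 5, 5) → (2, 3, 3) → (2, -5, 4))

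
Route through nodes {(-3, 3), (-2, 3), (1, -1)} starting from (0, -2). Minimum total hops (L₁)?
10
(one optimal route: (0, -2) → (1, -1) → (-2, 3) → (-3, 3))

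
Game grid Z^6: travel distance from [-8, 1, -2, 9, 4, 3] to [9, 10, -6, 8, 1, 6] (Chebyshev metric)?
17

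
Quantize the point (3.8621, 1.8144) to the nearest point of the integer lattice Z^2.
(4, 2)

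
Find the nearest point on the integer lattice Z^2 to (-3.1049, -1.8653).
(-3, -2)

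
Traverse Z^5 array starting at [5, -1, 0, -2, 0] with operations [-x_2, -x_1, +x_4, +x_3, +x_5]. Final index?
(4, -2, 1, -1, 1)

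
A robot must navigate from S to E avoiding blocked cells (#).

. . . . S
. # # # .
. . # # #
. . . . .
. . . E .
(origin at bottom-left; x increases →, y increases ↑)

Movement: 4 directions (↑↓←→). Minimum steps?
11
(one shortest path: (4, 4) → (3, 4) → (2, 4) → (1, 4) → (0, 4) → (0, 3) → (0, 2) → (1, 2) → (1, 1) → (2, 1) → (3, 1) → (3, 0))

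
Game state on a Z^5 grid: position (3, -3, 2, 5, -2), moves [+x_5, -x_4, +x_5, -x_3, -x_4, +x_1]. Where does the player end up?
(4, -3, 1, 3, 0)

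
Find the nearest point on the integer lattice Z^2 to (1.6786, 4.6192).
(2, 5)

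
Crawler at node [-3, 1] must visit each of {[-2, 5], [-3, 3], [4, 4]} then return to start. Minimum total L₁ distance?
22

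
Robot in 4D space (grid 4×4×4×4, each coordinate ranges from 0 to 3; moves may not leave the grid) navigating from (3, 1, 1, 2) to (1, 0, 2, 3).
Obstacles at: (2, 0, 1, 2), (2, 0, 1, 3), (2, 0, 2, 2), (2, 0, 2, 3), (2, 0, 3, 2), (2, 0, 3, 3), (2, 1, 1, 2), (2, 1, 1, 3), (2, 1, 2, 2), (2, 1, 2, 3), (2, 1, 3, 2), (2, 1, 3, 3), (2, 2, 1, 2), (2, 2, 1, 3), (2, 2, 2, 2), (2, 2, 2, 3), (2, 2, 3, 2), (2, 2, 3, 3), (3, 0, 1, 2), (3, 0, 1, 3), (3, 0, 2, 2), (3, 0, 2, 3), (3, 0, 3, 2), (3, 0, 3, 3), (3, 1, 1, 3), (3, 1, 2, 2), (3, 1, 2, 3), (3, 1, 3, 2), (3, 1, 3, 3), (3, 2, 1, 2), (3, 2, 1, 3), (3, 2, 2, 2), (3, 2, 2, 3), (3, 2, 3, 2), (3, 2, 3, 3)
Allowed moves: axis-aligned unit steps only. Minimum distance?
7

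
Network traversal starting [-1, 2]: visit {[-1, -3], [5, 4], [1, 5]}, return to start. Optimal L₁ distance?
28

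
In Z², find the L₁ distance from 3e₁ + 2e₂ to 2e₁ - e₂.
4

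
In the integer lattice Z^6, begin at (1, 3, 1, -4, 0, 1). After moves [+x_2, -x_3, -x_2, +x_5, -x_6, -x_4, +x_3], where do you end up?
(1, 3, 1, -5, 1, 0)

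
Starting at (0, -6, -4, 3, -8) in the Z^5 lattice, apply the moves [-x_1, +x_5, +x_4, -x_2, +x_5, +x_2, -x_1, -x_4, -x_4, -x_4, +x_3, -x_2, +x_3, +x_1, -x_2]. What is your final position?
(-1, -8, -2, 1, -6)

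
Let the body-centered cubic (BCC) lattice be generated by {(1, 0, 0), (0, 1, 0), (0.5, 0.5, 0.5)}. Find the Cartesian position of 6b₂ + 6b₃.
(3, 9, 3)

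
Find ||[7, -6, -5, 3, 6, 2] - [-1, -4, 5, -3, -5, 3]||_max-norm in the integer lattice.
11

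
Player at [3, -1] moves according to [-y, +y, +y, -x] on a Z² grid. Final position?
(2, 0)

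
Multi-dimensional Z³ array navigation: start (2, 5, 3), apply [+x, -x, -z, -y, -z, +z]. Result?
(2, 4, 2)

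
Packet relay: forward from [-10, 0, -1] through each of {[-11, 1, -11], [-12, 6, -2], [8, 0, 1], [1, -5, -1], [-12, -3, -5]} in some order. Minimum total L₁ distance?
68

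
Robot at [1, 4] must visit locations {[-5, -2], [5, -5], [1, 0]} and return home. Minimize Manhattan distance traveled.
38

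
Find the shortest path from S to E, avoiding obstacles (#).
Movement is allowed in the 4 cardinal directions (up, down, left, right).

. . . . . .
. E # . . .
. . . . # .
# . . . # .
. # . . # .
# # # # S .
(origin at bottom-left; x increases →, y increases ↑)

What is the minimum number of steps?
11
(one shortest path: (4, 0) → (5, 0) → (5, 1) → (5, 2) → (5, 3) → (5, 4) → (4, 4) → (3, 4) → (3, 3) → (2, 3) → (1, 3) → (1, 4))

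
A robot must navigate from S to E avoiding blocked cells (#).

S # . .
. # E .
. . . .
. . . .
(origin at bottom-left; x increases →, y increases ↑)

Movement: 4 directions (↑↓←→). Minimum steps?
5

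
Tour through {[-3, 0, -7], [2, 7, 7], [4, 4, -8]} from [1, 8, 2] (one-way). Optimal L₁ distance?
39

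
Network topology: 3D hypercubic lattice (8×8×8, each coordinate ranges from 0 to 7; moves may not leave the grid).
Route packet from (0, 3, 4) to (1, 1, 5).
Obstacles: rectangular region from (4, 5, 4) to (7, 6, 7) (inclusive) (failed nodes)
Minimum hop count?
4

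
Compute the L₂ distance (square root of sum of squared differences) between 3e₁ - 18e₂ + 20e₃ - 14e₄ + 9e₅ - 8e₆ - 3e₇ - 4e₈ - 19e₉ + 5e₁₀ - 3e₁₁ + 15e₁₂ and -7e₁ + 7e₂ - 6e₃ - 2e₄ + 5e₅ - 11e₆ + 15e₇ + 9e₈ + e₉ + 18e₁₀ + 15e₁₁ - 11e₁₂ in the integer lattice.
60.2661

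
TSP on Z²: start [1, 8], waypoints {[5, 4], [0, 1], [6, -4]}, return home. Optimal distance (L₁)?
36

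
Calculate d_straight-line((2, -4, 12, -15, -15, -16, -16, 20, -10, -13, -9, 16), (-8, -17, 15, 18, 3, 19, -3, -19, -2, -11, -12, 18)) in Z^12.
68.4617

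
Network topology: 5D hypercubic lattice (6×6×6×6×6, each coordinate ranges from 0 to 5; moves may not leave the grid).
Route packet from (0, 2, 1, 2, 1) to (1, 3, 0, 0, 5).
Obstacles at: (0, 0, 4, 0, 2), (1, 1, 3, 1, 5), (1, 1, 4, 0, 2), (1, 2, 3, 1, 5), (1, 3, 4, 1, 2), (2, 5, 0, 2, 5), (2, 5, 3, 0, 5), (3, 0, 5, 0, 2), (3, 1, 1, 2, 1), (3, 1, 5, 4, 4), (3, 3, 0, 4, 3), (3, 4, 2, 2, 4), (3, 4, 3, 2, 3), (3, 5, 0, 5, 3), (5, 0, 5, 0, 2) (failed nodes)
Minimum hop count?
9
(one shortest path: (0, 2, 1, 2, 1) → (1, 2, 1, 2, 1) → (1, 3, 1, 2, 1) → (1, 3, 0, 2, 1) → (1, 3, 0, 1, 1) → (1, 3, 0, 0, 1) → (1, 3, 0, 0, 2) → (1, 3, 0, 0, 3) → (1, 3, 0, 0, 4) → (1, 3, 0, 0, 5))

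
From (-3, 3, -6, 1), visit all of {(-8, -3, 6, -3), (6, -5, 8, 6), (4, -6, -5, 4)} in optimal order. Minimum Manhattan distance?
65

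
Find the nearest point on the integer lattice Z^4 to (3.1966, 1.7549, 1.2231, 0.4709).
(3, 2, 1, 0)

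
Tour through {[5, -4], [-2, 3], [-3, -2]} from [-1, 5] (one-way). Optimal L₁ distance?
19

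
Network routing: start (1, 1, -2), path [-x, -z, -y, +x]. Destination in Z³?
(1, 0, -3)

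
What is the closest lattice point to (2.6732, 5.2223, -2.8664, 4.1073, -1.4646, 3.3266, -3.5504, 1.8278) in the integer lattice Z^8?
(3, 5, -3, 4, -1, 3, -4, 2)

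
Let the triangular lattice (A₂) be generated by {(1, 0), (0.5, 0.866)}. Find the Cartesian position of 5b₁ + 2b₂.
(6, 1.732)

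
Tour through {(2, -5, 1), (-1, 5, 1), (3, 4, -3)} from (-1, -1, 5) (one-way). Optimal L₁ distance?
33
(one optimal route: (-1, -1, 5) → (2, -5, 1) → (-1, 5, 1) → (3, 4, -3))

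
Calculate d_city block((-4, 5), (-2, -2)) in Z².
9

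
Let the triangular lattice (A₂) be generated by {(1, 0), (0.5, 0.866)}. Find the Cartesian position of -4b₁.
(-4, 0)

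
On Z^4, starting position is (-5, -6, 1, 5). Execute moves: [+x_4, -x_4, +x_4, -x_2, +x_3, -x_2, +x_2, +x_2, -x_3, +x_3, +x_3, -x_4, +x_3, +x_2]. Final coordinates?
(-5, -5, 4, 5)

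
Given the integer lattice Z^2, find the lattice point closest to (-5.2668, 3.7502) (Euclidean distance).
(-5, 4)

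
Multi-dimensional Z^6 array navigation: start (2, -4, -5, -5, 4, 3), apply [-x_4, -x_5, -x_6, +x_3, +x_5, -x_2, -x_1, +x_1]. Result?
(2, -5, -4, -6, 4, 2)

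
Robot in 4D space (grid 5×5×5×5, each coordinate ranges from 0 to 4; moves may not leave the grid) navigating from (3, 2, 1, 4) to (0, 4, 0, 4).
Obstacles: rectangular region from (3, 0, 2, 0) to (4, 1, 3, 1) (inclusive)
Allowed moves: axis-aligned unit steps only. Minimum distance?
6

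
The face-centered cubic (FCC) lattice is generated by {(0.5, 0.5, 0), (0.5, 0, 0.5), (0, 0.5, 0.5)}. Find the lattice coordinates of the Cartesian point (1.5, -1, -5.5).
6b₁ - 3b₂ - 8b₃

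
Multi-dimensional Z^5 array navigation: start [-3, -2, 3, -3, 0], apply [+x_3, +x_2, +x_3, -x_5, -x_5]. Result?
(-3, -1, 5, -3, -2)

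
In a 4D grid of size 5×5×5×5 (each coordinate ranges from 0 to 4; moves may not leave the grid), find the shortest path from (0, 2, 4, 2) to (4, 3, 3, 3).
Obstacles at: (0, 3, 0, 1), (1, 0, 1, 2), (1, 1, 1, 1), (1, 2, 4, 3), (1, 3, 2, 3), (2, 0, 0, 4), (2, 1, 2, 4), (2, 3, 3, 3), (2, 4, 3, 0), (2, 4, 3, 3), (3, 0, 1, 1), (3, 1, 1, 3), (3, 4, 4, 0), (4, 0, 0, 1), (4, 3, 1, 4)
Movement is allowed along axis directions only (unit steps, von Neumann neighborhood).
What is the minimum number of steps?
7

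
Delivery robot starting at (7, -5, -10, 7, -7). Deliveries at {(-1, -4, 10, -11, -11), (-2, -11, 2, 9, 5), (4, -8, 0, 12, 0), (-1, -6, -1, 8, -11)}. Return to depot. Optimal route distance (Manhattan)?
154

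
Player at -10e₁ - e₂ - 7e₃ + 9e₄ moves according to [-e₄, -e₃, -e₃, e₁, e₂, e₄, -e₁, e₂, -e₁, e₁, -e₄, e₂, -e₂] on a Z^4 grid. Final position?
(-10, 1, -9, 8)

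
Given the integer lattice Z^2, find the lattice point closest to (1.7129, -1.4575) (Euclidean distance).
(2, -1)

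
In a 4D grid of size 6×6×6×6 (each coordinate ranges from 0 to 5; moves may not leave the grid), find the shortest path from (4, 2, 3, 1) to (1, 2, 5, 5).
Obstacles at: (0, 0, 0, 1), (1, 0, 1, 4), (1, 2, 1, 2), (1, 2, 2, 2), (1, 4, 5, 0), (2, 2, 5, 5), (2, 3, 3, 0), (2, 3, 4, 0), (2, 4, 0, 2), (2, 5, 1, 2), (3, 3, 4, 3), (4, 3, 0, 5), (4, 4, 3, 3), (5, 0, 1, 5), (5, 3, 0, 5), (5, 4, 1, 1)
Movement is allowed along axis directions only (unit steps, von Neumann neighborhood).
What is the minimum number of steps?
9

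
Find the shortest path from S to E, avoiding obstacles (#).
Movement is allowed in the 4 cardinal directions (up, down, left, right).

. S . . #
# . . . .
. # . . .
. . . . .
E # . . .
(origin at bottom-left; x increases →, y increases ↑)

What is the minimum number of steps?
7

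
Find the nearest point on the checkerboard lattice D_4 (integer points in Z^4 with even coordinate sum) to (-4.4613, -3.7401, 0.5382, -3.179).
(-4, -4, 1, -3)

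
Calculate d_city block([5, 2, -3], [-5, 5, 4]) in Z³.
20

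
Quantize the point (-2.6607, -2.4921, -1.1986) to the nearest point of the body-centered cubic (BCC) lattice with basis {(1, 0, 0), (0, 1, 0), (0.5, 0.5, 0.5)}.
(-2.5, -2.5, -1.5)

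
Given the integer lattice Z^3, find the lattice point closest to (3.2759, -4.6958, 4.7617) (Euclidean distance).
(3, -5, 5)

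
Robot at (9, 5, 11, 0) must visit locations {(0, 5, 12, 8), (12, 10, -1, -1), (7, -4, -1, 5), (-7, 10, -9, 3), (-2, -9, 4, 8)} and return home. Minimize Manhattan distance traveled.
154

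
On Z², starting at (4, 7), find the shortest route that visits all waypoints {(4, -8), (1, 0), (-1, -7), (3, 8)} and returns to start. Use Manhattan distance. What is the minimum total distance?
42
(one optimal route: (4, 7) → (4, -8) → (-1, -7) → (1, 0) → (3, 8) → (4, 7))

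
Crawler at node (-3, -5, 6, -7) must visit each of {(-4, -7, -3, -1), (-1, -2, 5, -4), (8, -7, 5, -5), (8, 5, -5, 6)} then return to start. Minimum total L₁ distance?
108
(one optimal route: (-3, -5, 6, -7) → (-4, -7, -3, -1) → (8, 5, -5, 6) → (8, -7, 5, -5) → (-1, -2, 5, -4) → (-3, -5, 6, -7))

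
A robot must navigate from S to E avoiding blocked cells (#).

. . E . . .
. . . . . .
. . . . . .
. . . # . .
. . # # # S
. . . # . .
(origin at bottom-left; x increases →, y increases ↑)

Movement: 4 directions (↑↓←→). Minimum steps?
7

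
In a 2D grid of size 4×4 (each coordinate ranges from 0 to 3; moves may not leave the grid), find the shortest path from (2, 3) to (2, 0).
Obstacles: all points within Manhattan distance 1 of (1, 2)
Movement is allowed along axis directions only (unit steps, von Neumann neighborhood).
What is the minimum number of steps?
5
(one shortest path: (2, 3) → (3, 3) → (3, 2) → (3, 1) → (2, 1) → (2, 0))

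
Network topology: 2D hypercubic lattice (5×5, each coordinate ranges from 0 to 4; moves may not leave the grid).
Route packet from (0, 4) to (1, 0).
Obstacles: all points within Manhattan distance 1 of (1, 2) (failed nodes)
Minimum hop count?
9
(one shortest path: (0, 4) → (1, 4) → (2, 4) → (3, 4) → (3, 3) → (3, 2) → (3, 1) → (2, 1) → (2, 0) → (1, 0))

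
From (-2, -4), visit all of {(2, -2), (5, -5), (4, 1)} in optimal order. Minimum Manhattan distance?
18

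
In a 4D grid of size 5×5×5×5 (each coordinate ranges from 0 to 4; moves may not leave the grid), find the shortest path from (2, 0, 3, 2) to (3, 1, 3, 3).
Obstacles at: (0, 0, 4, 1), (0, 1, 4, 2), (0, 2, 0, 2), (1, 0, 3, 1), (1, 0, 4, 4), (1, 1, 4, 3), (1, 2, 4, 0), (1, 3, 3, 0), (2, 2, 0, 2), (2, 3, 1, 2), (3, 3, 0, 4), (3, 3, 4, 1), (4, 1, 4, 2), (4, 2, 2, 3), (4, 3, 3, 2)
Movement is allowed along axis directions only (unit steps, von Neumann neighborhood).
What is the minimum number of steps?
3
(one shortest path: (2, 0, 3, 2) → (3, 0, 3, 2) → (3, 1, 3, 2) → (3, 1, 3, 3))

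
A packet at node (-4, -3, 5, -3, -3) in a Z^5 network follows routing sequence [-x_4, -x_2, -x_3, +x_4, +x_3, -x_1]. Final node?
(-5, -4, 5, -3, -3)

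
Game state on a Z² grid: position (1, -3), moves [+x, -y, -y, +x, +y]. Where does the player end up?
(3, -4)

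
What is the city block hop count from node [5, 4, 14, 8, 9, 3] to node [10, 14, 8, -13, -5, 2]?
57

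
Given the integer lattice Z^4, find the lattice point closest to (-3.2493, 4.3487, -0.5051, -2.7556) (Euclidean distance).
(-3, 4, -1, -3)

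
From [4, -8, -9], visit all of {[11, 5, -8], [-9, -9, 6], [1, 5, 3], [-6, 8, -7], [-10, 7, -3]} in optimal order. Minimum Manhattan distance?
97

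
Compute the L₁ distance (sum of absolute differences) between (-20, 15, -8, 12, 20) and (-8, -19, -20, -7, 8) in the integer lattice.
89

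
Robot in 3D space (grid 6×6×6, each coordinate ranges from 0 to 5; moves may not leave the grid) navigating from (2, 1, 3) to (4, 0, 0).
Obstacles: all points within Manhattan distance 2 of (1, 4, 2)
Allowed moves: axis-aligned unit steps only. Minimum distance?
6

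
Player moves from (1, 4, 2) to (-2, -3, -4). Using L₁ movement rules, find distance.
16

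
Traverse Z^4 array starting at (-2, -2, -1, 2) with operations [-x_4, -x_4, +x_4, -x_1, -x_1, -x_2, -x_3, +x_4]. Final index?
(-4, -3, -2, 2)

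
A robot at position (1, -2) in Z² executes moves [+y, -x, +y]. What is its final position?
(0, 0)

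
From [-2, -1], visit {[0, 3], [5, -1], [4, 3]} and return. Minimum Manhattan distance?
22
(one optimal route: (-2, -1) → (0, 3) → (4, 3) → (5, -1) → (-2, -1))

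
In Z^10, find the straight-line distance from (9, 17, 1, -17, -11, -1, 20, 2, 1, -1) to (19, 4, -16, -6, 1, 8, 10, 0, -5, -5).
32.5576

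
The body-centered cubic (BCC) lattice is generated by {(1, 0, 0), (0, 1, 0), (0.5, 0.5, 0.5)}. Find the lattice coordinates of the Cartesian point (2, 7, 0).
2b₁ + 7b₂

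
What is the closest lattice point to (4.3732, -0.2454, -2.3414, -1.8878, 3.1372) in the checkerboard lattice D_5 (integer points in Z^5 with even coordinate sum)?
(5, 0, -2, -2, 3)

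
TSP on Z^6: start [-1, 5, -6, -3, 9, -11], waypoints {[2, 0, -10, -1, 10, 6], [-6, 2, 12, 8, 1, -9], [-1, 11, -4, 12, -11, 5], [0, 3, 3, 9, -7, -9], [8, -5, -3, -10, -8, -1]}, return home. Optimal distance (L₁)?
250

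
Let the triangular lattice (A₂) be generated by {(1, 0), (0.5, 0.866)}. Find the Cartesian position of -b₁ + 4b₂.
(1, 3.464)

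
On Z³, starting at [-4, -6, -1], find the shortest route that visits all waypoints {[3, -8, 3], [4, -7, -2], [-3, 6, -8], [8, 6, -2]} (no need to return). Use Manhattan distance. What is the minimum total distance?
54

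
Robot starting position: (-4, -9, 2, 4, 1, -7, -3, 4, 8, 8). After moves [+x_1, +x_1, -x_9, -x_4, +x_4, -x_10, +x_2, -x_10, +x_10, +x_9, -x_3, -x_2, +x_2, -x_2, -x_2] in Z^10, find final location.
(-2, -10, 1, 4, 1, -7, -3, 4, 8, 7)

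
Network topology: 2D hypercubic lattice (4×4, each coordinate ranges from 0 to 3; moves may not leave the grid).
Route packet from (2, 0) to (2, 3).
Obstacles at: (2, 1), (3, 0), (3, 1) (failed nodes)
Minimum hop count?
5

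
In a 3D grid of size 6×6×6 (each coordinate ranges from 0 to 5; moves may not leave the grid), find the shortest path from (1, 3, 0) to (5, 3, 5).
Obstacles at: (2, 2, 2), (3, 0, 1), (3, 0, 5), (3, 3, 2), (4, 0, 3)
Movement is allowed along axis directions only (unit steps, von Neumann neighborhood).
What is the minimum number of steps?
9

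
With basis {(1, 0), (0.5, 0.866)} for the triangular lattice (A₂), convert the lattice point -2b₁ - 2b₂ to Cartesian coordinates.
(-3, -1.732)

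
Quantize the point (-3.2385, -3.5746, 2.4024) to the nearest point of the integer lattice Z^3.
(-3, -4, 2)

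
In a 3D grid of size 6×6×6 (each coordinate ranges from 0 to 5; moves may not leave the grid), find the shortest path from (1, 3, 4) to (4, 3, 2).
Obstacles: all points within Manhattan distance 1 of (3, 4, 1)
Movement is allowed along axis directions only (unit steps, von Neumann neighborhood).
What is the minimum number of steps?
5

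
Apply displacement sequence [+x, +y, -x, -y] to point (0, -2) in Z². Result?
(0, -2)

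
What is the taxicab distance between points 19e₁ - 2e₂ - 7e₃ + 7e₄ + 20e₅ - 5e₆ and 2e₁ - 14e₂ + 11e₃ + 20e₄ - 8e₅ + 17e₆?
110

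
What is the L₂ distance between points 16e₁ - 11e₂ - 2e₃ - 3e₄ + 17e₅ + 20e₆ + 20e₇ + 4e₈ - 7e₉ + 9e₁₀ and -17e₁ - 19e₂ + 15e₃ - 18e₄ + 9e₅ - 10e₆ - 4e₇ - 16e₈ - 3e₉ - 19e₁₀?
66.3852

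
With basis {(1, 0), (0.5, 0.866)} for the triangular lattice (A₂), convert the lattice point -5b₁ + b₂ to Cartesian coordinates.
(-4.5, 0.866)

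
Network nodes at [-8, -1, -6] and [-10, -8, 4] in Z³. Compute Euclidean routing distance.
12.3693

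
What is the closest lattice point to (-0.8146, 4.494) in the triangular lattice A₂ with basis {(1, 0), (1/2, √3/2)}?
(-0.5, 4.33)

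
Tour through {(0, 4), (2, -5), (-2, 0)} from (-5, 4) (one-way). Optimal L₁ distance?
20
(one optimal route: (-5, 4) → (0, 4) → (-2, 0) → (2, -5))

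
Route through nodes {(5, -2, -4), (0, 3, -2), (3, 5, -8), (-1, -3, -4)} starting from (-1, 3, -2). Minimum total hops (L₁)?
30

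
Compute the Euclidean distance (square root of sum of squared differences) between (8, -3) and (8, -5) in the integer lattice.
2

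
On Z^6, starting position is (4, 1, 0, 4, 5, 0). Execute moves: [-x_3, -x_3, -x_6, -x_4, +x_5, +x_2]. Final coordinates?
(4, 2, -2, 3, 6, -1)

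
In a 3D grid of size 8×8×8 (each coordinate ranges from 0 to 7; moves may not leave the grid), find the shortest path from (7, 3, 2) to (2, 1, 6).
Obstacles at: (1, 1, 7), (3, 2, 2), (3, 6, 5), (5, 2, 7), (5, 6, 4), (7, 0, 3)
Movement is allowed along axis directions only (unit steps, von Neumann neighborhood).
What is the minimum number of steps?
11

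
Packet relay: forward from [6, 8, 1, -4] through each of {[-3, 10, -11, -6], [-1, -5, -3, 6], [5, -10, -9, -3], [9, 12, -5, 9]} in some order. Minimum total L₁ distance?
116
(one optimal route: (6, 8, 1, -4) → (-3, 10, -11, -6) → (5, -10, -9, -3) → (-1, -5, -3, 6) → (9, 12, -5, 9))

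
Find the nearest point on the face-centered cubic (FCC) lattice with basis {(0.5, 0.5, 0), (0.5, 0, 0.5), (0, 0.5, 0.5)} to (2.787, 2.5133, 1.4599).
(3, 2.5, 1.5)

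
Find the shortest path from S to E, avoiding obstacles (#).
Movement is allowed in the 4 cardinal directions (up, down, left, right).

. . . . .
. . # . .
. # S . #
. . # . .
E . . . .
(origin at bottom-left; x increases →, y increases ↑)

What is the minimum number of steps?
6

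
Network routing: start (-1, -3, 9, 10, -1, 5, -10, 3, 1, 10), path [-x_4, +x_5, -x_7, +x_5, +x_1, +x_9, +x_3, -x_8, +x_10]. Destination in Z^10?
(0, -3, 10, 9, 1, 5, -11, 2, 2, 11)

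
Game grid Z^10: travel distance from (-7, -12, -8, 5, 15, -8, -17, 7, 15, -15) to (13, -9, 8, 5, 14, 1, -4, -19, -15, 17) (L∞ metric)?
32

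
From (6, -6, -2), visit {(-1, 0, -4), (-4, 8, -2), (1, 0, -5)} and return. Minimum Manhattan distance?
54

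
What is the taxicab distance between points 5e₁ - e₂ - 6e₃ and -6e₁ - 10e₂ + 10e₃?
36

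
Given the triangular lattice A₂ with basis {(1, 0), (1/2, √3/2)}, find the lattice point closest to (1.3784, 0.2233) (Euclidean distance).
(1, 0)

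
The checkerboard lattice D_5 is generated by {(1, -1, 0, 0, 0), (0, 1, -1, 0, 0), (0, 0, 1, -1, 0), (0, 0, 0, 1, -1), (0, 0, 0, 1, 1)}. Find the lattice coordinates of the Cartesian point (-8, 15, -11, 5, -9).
-8b₁ + 7b₂ - 4b₃ + 5b₄ - 4b₅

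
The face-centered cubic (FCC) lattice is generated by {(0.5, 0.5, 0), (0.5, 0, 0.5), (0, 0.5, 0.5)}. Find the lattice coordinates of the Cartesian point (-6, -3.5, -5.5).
-4b₁ - 8b₂ - 3b₃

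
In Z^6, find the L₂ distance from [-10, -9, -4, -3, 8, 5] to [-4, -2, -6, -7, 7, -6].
15.0665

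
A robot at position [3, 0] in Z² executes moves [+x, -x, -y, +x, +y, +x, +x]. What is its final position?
(6, 0)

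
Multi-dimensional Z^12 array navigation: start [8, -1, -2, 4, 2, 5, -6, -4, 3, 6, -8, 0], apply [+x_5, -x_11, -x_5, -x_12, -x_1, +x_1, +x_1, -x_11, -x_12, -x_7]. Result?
(9, -1, -2, 4, 2, 5, -7, -4, 3, 6, -10, -2)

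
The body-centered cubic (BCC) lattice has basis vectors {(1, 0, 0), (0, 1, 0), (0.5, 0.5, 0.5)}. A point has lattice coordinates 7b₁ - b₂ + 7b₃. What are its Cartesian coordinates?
(10.5, 2.5, 3.5)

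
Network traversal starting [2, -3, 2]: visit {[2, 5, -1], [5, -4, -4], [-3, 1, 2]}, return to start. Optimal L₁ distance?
46
(one optimal route: (2, -3, 2) → (5, -4, -4) → (2, 5, -1) → (-3, 1, 2) → (2, -3, 2))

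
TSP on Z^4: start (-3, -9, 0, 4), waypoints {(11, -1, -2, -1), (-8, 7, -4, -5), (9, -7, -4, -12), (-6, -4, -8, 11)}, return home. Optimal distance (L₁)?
144
(one optimal route: (-3, -9, 0, 4) → (11, -1, -2, -1) → (9, -7, -4, -12) → (-8, 7, -4, -5) → (-6, -4, -8, 11) → (-3, -9, 0, 4))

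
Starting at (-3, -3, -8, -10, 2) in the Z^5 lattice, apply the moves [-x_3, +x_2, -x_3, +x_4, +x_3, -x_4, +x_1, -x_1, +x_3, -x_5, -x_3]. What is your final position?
(-3, -2, -9, -10, 1)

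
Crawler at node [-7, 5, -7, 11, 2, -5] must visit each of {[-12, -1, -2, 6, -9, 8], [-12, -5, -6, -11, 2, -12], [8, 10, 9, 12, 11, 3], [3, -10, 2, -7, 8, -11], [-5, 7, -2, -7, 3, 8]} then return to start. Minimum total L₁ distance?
294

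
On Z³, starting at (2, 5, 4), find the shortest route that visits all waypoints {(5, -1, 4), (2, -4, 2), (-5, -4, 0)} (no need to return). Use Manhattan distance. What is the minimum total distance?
26
(one optimal route: (2, 5, 4) → (5, -1, 4) → (2, -4, 2) → (-5, -4, 0))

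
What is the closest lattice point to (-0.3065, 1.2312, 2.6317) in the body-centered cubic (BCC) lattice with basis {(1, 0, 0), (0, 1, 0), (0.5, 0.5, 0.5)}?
(-0.5, 1.5, 2.5)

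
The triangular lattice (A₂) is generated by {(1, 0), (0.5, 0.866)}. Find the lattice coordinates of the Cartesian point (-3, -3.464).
-b₁ - 4b₂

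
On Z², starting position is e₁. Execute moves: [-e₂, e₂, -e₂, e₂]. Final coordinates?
(1, 0)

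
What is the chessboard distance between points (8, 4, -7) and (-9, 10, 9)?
17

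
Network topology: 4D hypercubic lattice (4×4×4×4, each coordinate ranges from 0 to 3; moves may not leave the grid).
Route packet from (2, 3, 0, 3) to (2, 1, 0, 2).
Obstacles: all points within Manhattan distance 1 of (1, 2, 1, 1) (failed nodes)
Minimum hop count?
3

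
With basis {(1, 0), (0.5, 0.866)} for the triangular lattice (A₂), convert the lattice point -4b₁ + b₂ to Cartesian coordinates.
(-3.5, 0.866)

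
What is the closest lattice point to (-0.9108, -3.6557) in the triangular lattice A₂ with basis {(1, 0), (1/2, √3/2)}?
(-1, -3.464)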